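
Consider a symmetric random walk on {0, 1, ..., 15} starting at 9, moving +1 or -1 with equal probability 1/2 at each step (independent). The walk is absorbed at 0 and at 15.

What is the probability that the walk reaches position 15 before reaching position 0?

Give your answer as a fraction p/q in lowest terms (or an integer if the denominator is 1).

Answer: 3/5

Derivation:
Symmetric walk (p = 1/2): the harmonic-function argument gives P(hit 15 before 0 | start at 9) = a/N.
P = 9/15 = 3/5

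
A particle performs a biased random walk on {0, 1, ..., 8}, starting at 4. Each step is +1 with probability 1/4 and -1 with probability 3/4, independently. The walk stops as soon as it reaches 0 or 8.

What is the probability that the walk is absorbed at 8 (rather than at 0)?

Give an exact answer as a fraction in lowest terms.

Biased walk: p = 1/4, q = 3/4, r = q/p = 3
Gambler's ruin: P(hit 8 before 0 | start at 4) = (1 - r^a)/(1 - r^N)
r^4 = 81; r^8 = 6561
P = (1 - 81) / (1 - 6561) = -80 / -6560 = 1/82

Answer: 1/82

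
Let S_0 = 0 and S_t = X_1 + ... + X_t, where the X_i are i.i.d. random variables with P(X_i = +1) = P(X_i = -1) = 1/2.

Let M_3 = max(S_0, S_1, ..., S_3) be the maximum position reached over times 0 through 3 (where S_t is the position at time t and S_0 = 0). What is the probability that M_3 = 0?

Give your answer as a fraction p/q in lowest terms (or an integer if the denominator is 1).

Answer: 3/8

Derivation:
Let M_3 = max(S_0,...,S_3). Use the reflection principle: for j ≥ 1, #{paths with M_3 ≥ j} = #{S_3 ≥ j} + #{S_3 ≥ j+1}.
P(M_3 ≥ 0) = 1 since S_0 = 0, so #{M_3 ≥ 0} = 8.
#{M_3 ≥ 1} = #{S_3 ≥ 1} + #{S_3 ≥ 2} = 4 + 1 = 5.
#{M_3 = 0} = 8 - 5 = 3.
P(M_3 = 0) = 3/8 = 3/8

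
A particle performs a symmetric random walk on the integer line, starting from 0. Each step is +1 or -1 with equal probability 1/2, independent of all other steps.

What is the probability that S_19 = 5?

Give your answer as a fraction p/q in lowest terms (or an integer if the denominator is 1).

Answer: 12597/131072

Derivation:
To reach position 5 after 19 steps: need 12 steps of +1 and 7 of -1.
Favorable paths: C(19,12) = 50388
Total paths: 2^19 = 524288
P = 50388/524288 = 12597/131072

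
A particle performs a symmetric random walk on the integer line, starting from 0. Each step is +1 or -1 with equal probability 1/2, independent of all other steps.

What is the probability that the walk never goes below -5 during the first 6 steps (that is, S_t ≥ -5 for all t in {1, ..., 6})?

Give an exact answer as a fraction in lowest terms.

Answer: 63/64

Derivation:
Let f(t,s) = #length-t paths at position s with S_1..S_t all ≥ -5.
f(t,s) = f(t-1,s-1) + f(t-1,s+1) for s ≥ -5; f(t,s) = 0 for s < -5.
t=0: f(0,0)=1
t=1: f(1,-1)=1 f(1,1)=1
t=2: f(2,-2)=1 f(2,0)=2 f(2,2)=1
t=3: f(3,-3)=1 f(3,-1)=3 f(3,1)=3 f(3,3)=1
t=4: f(4,-4)=1 f(4,-2)=4 f(4,0)=6 f(4,2)=4 f(4,4)=1
t=5: f(5,-5)=1 f(5,-3)=5 f(5,-1)=10 f(5,1)=10 f(5,3)=5 f(5,5)=1
t=6: f(6,-4)=6 f(6,-2)=15 f(6,0)=20 f(6,2)=15 f(6,4)=6 f(6,6)=1
Σ_s f(6,s) = 63
P = 63/64 = 63/64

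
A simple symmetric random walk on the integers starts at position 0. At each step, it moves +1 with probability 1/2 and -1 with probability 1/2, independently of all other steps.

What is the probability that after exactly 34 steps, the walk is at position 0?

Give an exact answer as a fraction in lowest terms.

To return to 0 after 34 steps: need exactly 17 steps of +1 and 17 of -1.
Favorable paths: C(34,17) = 2333606220
Total paths: 2^34 = 17179869184
P = 2333606220/17179869184 = 583401555/4294967296

Answer: 583401555/4294967296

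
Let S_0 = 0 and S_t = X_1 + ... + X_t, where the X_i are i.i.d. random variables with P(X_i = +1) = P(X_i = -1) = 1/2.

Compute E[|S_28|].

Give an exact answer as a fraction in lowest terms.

S_28 takes values m ≡ 0 (mod 2) with |m| ≤ 28; P(S_28=m) = C(28,(28+m)/2)/2^28.
Total paths: 2^28 = 268435456
Distribution: P(S=-28)=1/268435456, P(S=-26)=28/268435456, P(S=-24)=378/268435456, P(S=-22)=3276/268435456, P(S=-20)=20475/268435456, P(S=-18)=98280/268435456, P(S=-16)=376740/268435456, P(S=-14)=1184040/268435456, P(S=-12)=3108105/268435456, P(S=-10)=6906900/268435456, P(S=-8)=13123110/268435456, P(S=-6)=21474180/268435456, P(S=-4)=30421755/268435456, P(S=-2)=37442160/268435456, P(S=0)=40116600/268435456, P(S=2)=37442160/268435456, P(S=4)=30421755/268435456, P(S=6)=21474180/268435456, P(S=8)=13123110/268435456, P(S=10)=6906900/268435456, P(S=12)=3108105/268435456, P(S=14)=1184040/268435456, P(S=16)=376740/268435456, P(S=18)=98280/268435456, P(S=20)=20475/268435456, P(S=22)=3276/268435456, P(S=24)=378/268435456, P(S=26)=28/268435456, P(S=28)=1/268435456
E[|S_28|] = Σ_m |m|·P(S_28=m) = 1123264800/268435456 = 35102025/8388608

Answer: 35102025/8388608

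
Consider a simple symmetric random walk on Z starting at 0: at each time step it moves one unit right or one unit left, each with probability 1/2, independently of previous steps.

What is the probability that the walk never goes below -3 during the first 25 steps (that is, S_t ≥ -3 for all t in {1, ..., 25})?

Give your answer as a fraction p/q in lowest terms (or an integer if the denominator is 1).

Let f(t,s) = #length-t paths at position s with S_1..S_t all ≥ -3.
f(t,s) = f(t-1,s-1) + f(t-1,s+1) for s ≥ -3; f(t,s) = 0 for s < -3.
t=0: f(0,0)=1
t=1: f(1,-1)=1 f(1,1)=1
t=2: f(2,-2)=1 f(2,0)=2 f(2,2)=1
t=3: f(3,-3)=1 f(3,-1)=3 f(3,1)=3 f(3,3)=1
t=4: f(4,-2)=4 f(4,0)=6 f(4,2)=4 f(4,4)=1
t=5: f(5,-3)=4 f(5,-1)=10 f(5,1)=10 f(5,3)=5 f(5,5)=1
t=6: f(6,-2)=14 f(6,0)=20 f(6,2)=15 f(6,4)=6 f(6,6)=1
t=7: f(7,-3)=14 f(7,-1)=34 f(7,1)=35 f(7,3)=21 f(7,5)=7 f(7,7)=1
t=8: f(8,-2)=48 f(8,0)=69 f(8,2)=56 f(8,4)=28 f(8,6)=8 f(8,8)=1
t=9: f(9,-3)=48 f(9,-1)=117 f(9,1)=125 f(9,3)=84 f(9,5)=36 f(9,7)=9 f(9,9)=1
t=10: f(10,-2)=165 f(10,0)=242 f(10,2)=209 f(10,4)=120 f(10,6)=45 f(10,8)=10 f(10,10)=1
t=11: f(11,-3)=165 f(11,-1)=407 f(11,1)=451 f(11,3)=329 f(11,5)=165 f(11,7)=55 f(11,9)=11 f(11,11)=1
t=12: f(12,-2)=572 f(12,0)=858 f(12,2)=780 f(12,4)=494 f(12,6)=220 f(12,8)=66 f(12,10)=12 f(12,12)=1
t=13: f(13,-3)=572 f(13,-1)=1430 f(13,1)=1638 f(13,3)=1274 f(13,5)=714 f(13,7)=286 f(13,9)=78 f(13,11)=13 f(13,13)=1
t=14: f(14,-2)=2002 f(14,0)=3068 f(14,2)=2912 f(14,4)=1988 f(14,6)=1000 f(14,8)=364 f(14,10)=91 f(14,12)=14 f(14,14)=1
t=15: f(15,-3)=2002 f(15,-1)=5070 f(15,1)=5980 f(15,3)=4900 f(15,5)=2988 f(15,7)=1364 f(15,9)=455 f(15,11)=105 f(15,13)=15 f(15,15)=1
t=16: f(16,-2)=7072 f(16,0)=11050 f(16,2)=10880 f(16,4)=7888 f(16,6)=4352 f(16,8)=1819 f(16,10)=560 f(16,12)=120 f(16,14)=16 f(16,16)=1
t=17: f(17,-3)=7072 f(17,-1)=18122 f(17,1)=21930 f(17,3)=18768 f(17,5)=12240 f(17,7)=6171 f(17,9)=2379 f(17,11)=680 f(17,13)=136 f(17,15)=17 f(17,17)=1
t=18: f(18,-2)=25194 f(18,0)=40052 f(18,2)=40698 f(18,4)=31008 f(18,6)=18411 f(18,8)=8550 f(18,10)=3059 f(18,12)=816 f(18,14)=153 f(18,16)=18 f(18,18)=1
t=19: f(19,-3)=25194 f(19,-1)=65246 f(19,1)=80750 f(19,3)=71706 f(19,5)=49419 f(19,7)=26961 f(19,9)=11609 f(19,11)=3875 f(19,13)=969 f(19,15)=171 f(19,17)=19 f(19,19)=1
t=20: f(20,-2)=90440 f(20,0)=145996 f(20,2)=152456 f(20,4)=121125 f(20,6)=76380 f(20,8)=38570 f(20,10)=15484 f(20,12)=4844 f(20,14)=1140 f(20,16)=190 f(20,18)=20 f(20,20)=1
t=21: f(21,-3)=90440 f(21,-1)=236436 f(21,1)=298452 f(21,3)=273581 f(21,5)=197505 f(21,7)=114950 f(21,9)=54054 f(21,11)=20328 f(21,13)=5984 f(21,15)=1330 f(21,17)=210 f(21,19)=21 f(21,21)=1
t=22: f(22,-2)=326876 f(22,0)=534888 f(22,2)=572033 f(22,4)=471086 f(22,6)=312455 f(22,8)=169004 f(22,10)=74382 f(22,12)=26312 f(22,14)=7314 f(22,16)=1540 f(22,18)=231 f(22,20)=22 f(22,22)=1
t=23: f(23,-3)=326876 f(23,-1)=861764 f(23,1)=1106921 f(23,3)=1043119 f(23,5)=783541 f(23,7)=481459 f(23,9)=243386 f(23,11)=100694 f(23,13)=33626 f(23,15)=8854 f(23,17)=1771 f(23,19)=253 f(23,21)=23 f(23,23)=1
t=24: f(24,-2)=1188640 f(24,0)=1968685 f(24,2)=2150040 f(24,4)=1826660 f(24,6)=1265000 f(24,8)=724845 f(24,10)=344080 f(24,12)=134320 f(24,14)=42480 f(24,16)=10625 f(24,18)=2024 f(24,20)=276 f(24,22)=24 f(24,24)=1
t=25: f(25,-3)=1188640 f(25,-1)=3157325 f(25,1)=4118725 f(25,3)=3976700 f(25,5)=3091660 f(25,7)=1989845 f(25,9)=1068925 f(25,11)=478400 f(25,13)=176800 f(25,15)=53105 f(25,17)=12649 f(25,19)=2300 f(25,21)=300 f(25,23)=25 f(25,25)=1
Σ_s f(25,s) = 19315400
P = 19315400/33554432 = 2414425/4194304

Answer: 2414425/4194304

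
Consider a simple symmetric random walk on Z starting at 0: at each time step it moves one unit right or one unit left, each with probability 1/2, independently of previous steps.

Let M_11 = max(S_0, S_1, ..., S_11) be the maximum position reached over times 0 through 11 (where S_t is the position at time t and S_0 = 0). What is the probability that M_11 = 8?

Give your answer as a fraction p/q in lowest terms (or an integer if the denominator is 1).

Answer: 11/2048

Derivation:
Let M_11 = max(S_0,...,S_11). Use the reflection principle: for j ≥ 1, #{paths with M_11 ≥ j} = #{S_11 ≥ j} + #{S_11 ≥ j+1}.
By reflection, #{M_11 ≥ 8} = #{S_11 ≥ 8} + #{S_11 ≥ 9} = 12 + 12 = 24.
#{M_11 ≥ 9} = #{S_11 ≥ 9} + #{S_11 ≥ 10} = 12 + 1 = 13.
#{M_11 = 8} = 24 - 13 = 11.
P(M_11 = 8) = 11/2048 = 11/2048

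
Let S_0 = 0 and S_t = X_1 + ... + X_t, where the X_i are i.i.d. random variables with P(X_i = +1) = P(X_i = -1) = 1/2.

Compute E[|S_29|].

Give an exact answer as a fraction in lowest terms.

Answer: 145422675/33554432

Derivation:
S_29 takes values m ≡ 1 (mod 2) with |m| ≤ 29; P(S_29=m) = C(29,(29+m)/2)/2^29.
Total paths: 2^29 = 536870912
Distribution: P(S=-29)=1/536870912, P(S=-27)=29/536870912, P(S=-25)=406/536870912, P(S=-23)=3654/536870912, P(S=-21)=23751/536870912, P(S=-19)=118755/536870912, P(S=-17)=475020/536870912, P(S=-15)=1560780/536870912, P(S=-13)=4292145/536870912, P(S=-11)=10015005/536870912, P(S=-9)=20030010/536870912, P(S=-7)=34597290/536870912, P(S=-5)=51895935/536870912, P(S=-3)=67863915/536870912, P(S=-1)=77558760/536870912, P(S=1)=77558760/536870912, P(S=3)=67863915/536870912, P(S=5)=51895935/536870912, P(S=7)=34597290/536870912, P(S=9)=20030010/536870912, P(S=11)=10015005/536870912, P(S=13)=4292145/536870912, P(S=15)=1560780/536870912, P(S=17)=475020/536870912, P(S=19)=118755/536870912, P(S=21)=23751/536870912, P(S=23)=3654/536870912, P(S=25)=406/536870912, P(S=27)=29/536870912, P(S=29)=1/536870912
E[|S_29|] = Σ_m |m|·P(S_29=m) = 2326762800/536870912 = 145422675/33554432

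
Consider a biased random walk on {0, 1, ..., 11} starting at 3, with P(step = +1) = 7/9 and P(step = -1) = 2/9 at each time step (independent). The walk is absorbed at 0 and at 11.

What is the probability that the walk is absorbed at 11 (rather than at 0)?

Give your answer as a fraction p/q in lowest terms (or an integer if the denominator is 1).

Biased walk: p = 7/9, q = 2/9, r = q/p = 2/7
Gambler's ruin: P(hit 11 before 0 | start at 3) = (1 - r^a)/(1 - r^N)
r^3 = 8/343; r^11 = 2048/1977326743
P = (1 - 8/343) / (1 - 2048/1977326743) = 335/343 / 1977324695/1977326743 = 386241667/395464939

Answer: 386241667/395464939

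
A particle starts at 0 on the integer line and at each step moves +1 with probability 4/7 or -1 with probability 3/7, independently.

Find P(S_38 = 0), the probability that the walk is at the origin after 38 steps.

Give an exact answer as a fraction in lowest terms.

To be at 0 after 38 steps: need exactly 19 steps of +1 and 19 of -1.
Number of such sequences: C(38,19) = 35345263800
Each has probability (4/7)^19 · (3/7)^19 = 319479999370622926848/129934811447123020117172145698449
P = 35345263800 · 319479999370622926848/129934811447123020117172145698449 = 1613157836654071617110094643200/18562115921017574302453163671207

Answer: 1613157836654071617110094643200/18562115921017574302453163671207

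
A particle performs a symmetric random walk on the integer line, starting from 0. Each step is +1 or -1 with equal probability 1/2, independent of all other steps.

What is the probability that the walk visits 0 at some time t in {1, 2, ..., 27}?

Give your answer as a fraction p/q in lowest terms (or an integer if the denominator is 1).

Answer: 7088533/8388608

Derivation:
Count via complement. Let g(t,s) = #length-t paths at position s with S_1..S_t all ≠ 0.
g(t,s) = g(t-1,s-1) + g(t-1,s+1) for s ≠ 0; g(t,0) = 0.
t=0: g(0,0)=1
t=1: g(1,-1)=1 g(1,1)=1
t=2: g(2,-2)=1 g(2,2)=1
t=3: g(3,-3)=1 g(3,-1)=1 g(3,1)=1 g(3,3)=1
t=4: g(4,-4)=1 g(4,-2)=2 g(4,2)=2 g(4,4)=1
t=5: g(5,-5)=1 g(5,-3)=3 g(5,-1)=2 g(5,1)=2 g(5,3)=3 g(5,5)=1
t=6: g(6,-6)=1 g(6,-4)=4 g(6,-2)=5 g(6,2)=5 g(6,4)=4 g(6,6)=1
t=7: g(7,-7)=1 g(7,-5)=5 g(7,-3)=9 g(7,-1)=5 g(7,1)=5 g(7,3)=9 g(7,5)=5 g(7,7)=1
t=8: g(8,-8)=1 g(8,-6)=6 g(8,-4)=14 g(8,-2)=14 g(8,2)=14 g(8,4)=14 g(8,6)=6 g(8,8)=1
t=9: g(9,-9)=1 g(9,-7)=7 g(9,-5)=20 g(9,-3)=28 g(9,-1)=14 g(9,1)=14 g(9,3)=28 g(9,5)=20 g(9,7)=7 g(9,9)=1
t=10: g(10,-10)=1 g(10,-8)=8 g(10,-6)=27 g(10,-4)=48 g(10,-2)=42 g(10,2)=42 g(10,4)=48 g(10,6)=27 g(10,8)=8 g(10,10)=1
t=11: g(11,-11)=1 g(11,-9)=9 g(11,-7)=35 g(11,-5)=75 g(11,-3)=90 g(11,-1)=42 g(11,1)=42 g(11,3)=90 g(11,5)=75 g(11,7)=35 g(11,9)=9 g(11,11)=1
t=12: g(12,-12)=1 g(12,-10)=10 g(12,-8)=44 g(12,-6)=110 g(12,-4)=165 g(12,-2)=132 g(12,2)=132 g(12,4)=165 g(12,6)=110 g(12,8)=44 g(12,10)=10 g(12,12)=1
t=13: g(13,-13)=1 g(13,-11)=11 g(13,-9)=54 g(13,-7)=154 g(13,-5)=275 g(13,-3)=297 g(13,-1)=132 g(13,1)=132 g(13,3)=297 g(13,5)=275 g(13,7)=154 g(13,9)=54 g(13,11)=11 g(13,13)=1
t=14: g(14,-14)=1 g(14,-12)=12 g(14,-10)=65 g(14,-8)=208 g(14,-6)=429 g(14,-4)=572 g(14,-2)=429 g(14,2)=429 g(14,4)=572 g(14,6)=429 g(14,8)=208 g(14,10)=65 g(14,12)=12 g(14,14)=1
t=15: g(15,-15)=1 g(15,-13)=13 g(15,-11)=77 g(15,-9)=273 g(15,-7)=637 g(15,-5)=1001 g(15,-3)=1001 g(15,-1)=429 g(15,1)=429 g(15,3)=1001 g(15,5)=1001 g(15,7)=637 g(15,9)=273 g(15,11)=77 g(15,13)=13 g(15,15)=1
t=16: g(16,-16)=1 g(16,-14)=14 g(16,-12)=90 g(16,-10)=350 g(16,-8)=910 g(16,-6)=1638 g(16,-4)=2002 g(16,-2)=1430 g(16,2)=1430 g(16,4)=2002 g(16,6)=1638 g(16,8)=910 g(16,10)=350 g(16,12)=90 g(16,14)=14 g(16,16)=1
t=17: g(17,-17)=1 g(17,-15)=15 g(17,-13)=104 g(17,-11)=440 g(17,-9)=1260 g(17,-7)=2548 g(17,-5)=3640 g(17,-3)=3432 g(17,-1)=1430 g(17,1)=1430 g(17,3)=3432 g(17,5)=3640 g(17,7)=2548 g(17,9)=1260 g(17,11)=440 g(17,13)=104 g(17,15)=15 g(17,17)=1
t=18: g(18,-18)=1 g(18,-16)=16 g(18,-14)=119 g(18,-12)=544 g(18,-10)=1700 g(18,-8)=3808 g(18,-6)=6188 g(18,-4)=7072 g(18,-2)=4862 g(18,2)=4862 g(18,4)=7072 g(18,6)=6188 g(18,8)=3808 g(18,10)=1700 g(18,12)=544 g(18,14)=119 g(18,16)=16 g(18,18)=1
t=19: g(19,-19)=1 g(19,-17)=17 g(19,-15)=135 g(19,-13)=663 g(19,-11)=2244 g(19,-9)=5508 g(19,-7)=9996 g(19,-5)=13260 g(19,-3)=11934 g(19,-1)=4862 g(19,1)=4862 g(19,3)=11934 g(19,5)=13260 g(19,7)=9996 g(19,9)=5508 g(19,11)=2244 g(19,13)=663 g(19,15)=135 g(19,17)=17 g(19,19)=1
t=20: g(20,-20)=1 g(20,-18)=18 g(20,-16)=152 g(20,-14)=798 g(20,-12)=2907 g(20,-10)=7752 g(20,-8)=15504 g(20,-6)=23256 g(20,-4)=25194 g(20,-2)=16796 g(20,2)=16796 g(20,4)=25194 g(20,6)=23256 g(20,8)=15504 g(20,10)=7752 g(20,12)=2907 g(20,14)=798 g(20,16)=152 g(20,18)=18 g(20,20)=1
t=21: g(21,-21)=1 g(21,-19)=19 g(21,-17)=170 g(21,-15)=950 g(21,-13)=3705 g(21,-11)=10659 g(21,-9)=23256 g(21,-7)=38760 g(21,-5)=48450 g(21,-3)=41990 g(21,-1)=16796 g(21,1)=16796 g(21,3)=41990 g(21,5)=48450 g(21,7)=38760 g(21,9)=23256 g(21,11)=10659 g(21,13)=3705 g(21,15)=950 g(21,17)=170 g(21,19)=19 g(21,21)=1
t=22: g(22,-22)=1 g(22,-20)=20 g(22,-18)=189 g(22,-16)=1120 g(22,-14)=4655 g(22,-12)=14364 g(22,-10)=33915 g(22,-8)=62016 g(22,-6)=87210 g(22,-4)=90440 g(22,-2)=58786 g(22,2)=58786 g(22,4)=90440 g(22,6)=87210 g(22,8)=62016 g(22,10)=33915 g(22,12)=14364 g(22,14)=4655 g(22,16)=1120 g(22,18)=189 g(22,20)=20 g(22,22)=1
t=23: g(23,-23)=1 g(23,-21)=21 g(23,-19)=209 g(23,-17)=1309 g(23,-15)=5775 g(23,-13)=19019 g(23,-11)=48279 g(23,-9)=95931 g(23,-7)=149226 g(23,-5)=177650 g(23,-3)=149226 g(23,-1)=58786 g(23,1)=58786 g(23,3)=149226 g(23,5)=177650 g(23,7)=149226 g(23,9)=95931 g(23,11)=48279 g(23,13)=19019 g(23,15)=5775 g(23,17)=1309 g(23,19)=209 g(23,21)=21 g(23,23)=1
t=24: g(24,-24)=1 g(24,-22)=22 g(24,-20)=230 g(24,-18)=1518 g(24,-16)=7084 g(24,-14)=24794 g(24,-12)=67298 g(24,-10)=144210 g(24,-8)=245157 g(24,-6)=326876 g(24,-4)=326876 g(24,-2)=208012 g(24,2)=208012 g(24,4)=326876 g(24,6)=326876 g(24,8)=245157 g(24,10)=144210 g(24,12)=67298 g(24,14)=24794 g(24,16)=7084 g(24,18)=1518 g(24,20)=230 g(24,22)=22 g(24,24)=1
t=25: g(25,-25)=1 g(25,-23)=23 g(25,-21)=252 g(25,-19)=1748 g(25,-17)=8602 g(25,-15)=31878 g(25,-13)=92092 g(25,-11)=211508 g(25,-9)=389367 g(25,-7)=572033 g(25,-5)=653752 g(25,-3)=534888 g(25,-1)=208012 g(25,1)=208012 g(25,3)=534888 g(25,5)=653752 g(25,7)=572033 g(25,9)=389367 g(25,11)=211508 g(25,13)=92092 g(25,15)=31878 g(25,17)=8602 g(25,19)=1748 g(25,21)=252 g(25,23)=23 g(25,25)=1
t=26: g(26,-26)=1 g(26,-24)=24 g(26,-22)=275 g(26,-20)=2000 g(26,-18)=10350 g(26,-16)=40480 g(26,-14)=123970 g(26,-12)=303600 g(26,-10)=600875 g(26,-8)=961400 g(26,-6)=1225785 g(26,-4)=1188640 g(26,-2)=742900 g(26,2)=742900 g(26,4)=1188640 g(26,6)=1225785 g(26,8)=961400 g(26,10)=600875 g(26,12)=303600 g(26,14)=123970 g(26,16)=40480 g(26,18)=10350 g(26,20)=2000 g(26,22)=275 g(26,24)=24 g(26,26)=1
t=27: g(27,-27)=1 g(27,-25)=25 g(27,-23)=299 g(27,-21)=2275 g(27,-19)=12350 g(27,-17)=50830 g(27,-15)=164450 g(27,-13)=427570 g(27,-11)=904475 g(27,-9)=1562275 g(27,-7)=2187185 g(27,-5)=2414425 g(27,-3)=1931540 g(27,-1)=742900 g(27,1)=742900 g(27,3)=1931540 g(27,5)=2414425 g(27,7)=2187185 g(27,9)=1562275 g(27,11)=904475 g(27,13)=427570 g(27,15)=164450 g(27,17)=50830 g(27,19)=12350 g(27,21)=2275 g(27,23)=299 g(27,25)=25 g(27,27)=1
Paths never hitting 0: Σ_s g(27,s) = 20801200
Paths hitting 0: 2^27 - 20801200 = 113416528
P = 113416528/134217728 = 7088533/8388608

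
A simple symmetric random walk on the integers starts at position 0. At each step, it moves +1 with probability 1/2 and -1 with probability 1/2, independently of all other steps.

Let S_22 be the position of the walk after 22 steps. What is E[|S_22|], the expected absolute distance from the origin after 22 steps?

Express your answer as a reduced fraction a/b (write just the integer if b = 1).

Answer: 969969/262144

Derivation:
S_22 takes values m ≡ 0 (mod 2) with |m| ≤ 22; P(S_22=m) = C(22,(22+m)/2)/2^22.
Total paths: 2^22 = 4194304
Distribution: P(S=-22)=1/4194304, P(S=-20)=22/4194304, P(S=-18)=231/4194304, P(S=-16)=1540/4194304, P(S=-14)=7315/4194304, P(S=-12)=26334/4194304, P(S=-10)=74613/4194304, P(S=-8)=170544/4194304, P(S=-6)=319770/4194304, P(S=-4)=497420/4194304, P(S=-2)=646646/4194304, P(S=0)=705432/4194304, P(S=2)=646646/4194304, P(S=4)=497420/4194304, P(S=6)=319770/4194304, P(S=8)=170544/4194304, P(S=10)=74613/4194304, P(S=12)=26334/4194304, P(S=14)=7315/4194304, P(S=16)=1540/4194304, P(S=18)=231/4194304, P(S=20)=22/4194304, P(S=22)=1/4194304
E[|S_22|] = Σ_m |m|·P(S_22=m) = 15519504/4194304 = 969969/262144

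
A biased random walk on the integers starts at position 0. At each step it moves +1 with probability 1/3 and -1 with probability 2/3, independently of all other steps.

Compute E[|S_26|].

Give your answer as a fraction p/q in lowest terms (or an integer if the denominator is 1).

S_26 takes values m ≡ 0 (mod 2) with |m| ≤ 26; P(S_26=m) = C(26,(26+m)/2) · (1/3)^((26+m)/2) · (2/3)^((26-m)/2).
Distribution: P(S=-26)=67108864/2541865828329, P(S=-24)=872415232/2541865828329, P(S=-22)=5452595200/2541865828329, P(S=-20)=21810380800/2541865828329, P(S=-18)=62704844800/2541865828329, P(S=-16)=137950658560/2541865828329, P(S=-14)=241413652480/2541865828329, P(S=-12)=344876646400/2541865828329, P(S=-10)=409541017600/2541865828329, P(S=-8)=409541017600/2541865828329, P(S=-6)=348109864960/2541865828329, P(S=-4)=253170810880/2541865828329, P(S=-2)=158231756800/2541865828329, P(S=0)=85201715200/2541865828329, P(S=2)=39557939200/2541865828329, P(S=4)=15823175680/2541865828329, P(S=6)=5439216640/2541865828329, P(S=8)=1599769600/2541865828329, P(S=10)=399942400/2541865828329, P(S=12)=84198400/2541865828329, P(S=14)=14734720/2541865828329, P(S=16)=2104960/2541865828329, P(S=18)=239200/2541865828329, P(S=20)=20800/2541865828329, P(S=22)=1300/2541865828329, P(S=24)=52/2541865828329, P(S=26)=1/2541865828329
E[|S_26|] = Σ_m |m|·P(S_26=m) = 22415696964466/2541865828329

Answer: 22415696964466/2541865828329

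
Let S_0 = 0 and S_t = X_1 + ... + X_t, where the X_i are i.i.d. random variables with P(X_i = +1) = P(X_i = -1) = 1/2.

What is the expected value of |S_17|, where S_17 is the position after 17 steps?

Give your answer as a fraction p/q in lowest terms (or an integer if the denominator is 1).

S_17 takes values m ≡ 1 (mod 2) with |m| ≤ 17; P(S_17=m) = C(17,(17+m)/2)/2^17.
Total paths: 2^17 = 131072
Distribution: P(S=-17)=1/131072, P(S=-15)=17/131072, P(S=-13)=136/131072, P(S=-11)=680/131072, P(S=-9)=2380/131072, P(S=-7)=6188/131072, P(S=-5)=12376/131072, P(S=-3)=19448/131072, P(S=-1)=24310/131072, P(S=1)=24310/131072, P(S=3)=19448/131072, P(S=5)=12376/131072, P(S=7)=6188/131072, P(S=9)=2380/131072, P(S=11)=680/131072, P(S=13)=136/131072, P(S=15)=17/131072, P(S=17)=1/131072
E[|S_17|] = Σ_m |m|·P(S_17=m) = 437580/131072 = 109395/32768

Answer: 109395/32768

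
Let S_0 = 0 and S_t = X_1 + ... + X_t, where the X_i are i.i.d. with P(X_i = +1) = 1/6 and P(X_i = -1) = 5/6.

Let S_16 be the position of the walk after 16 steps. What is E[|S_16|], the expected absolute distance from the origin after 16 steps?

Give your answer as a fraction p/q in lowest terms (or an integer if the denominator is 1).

S_16 takes values m ≡ 0 (mod 2) with |m| ≤ 16; P(S_16=m) = C(16,(16+m)/2) · (1/6)^((16+m)/2) · (5/6)^((16-m)/2).
Distribution: P(S=-16)=152587890625/2821109907456, P(S=-14)=30517578125/176319369216, P(S=-12)=30517578125/117546246144, P(S=-10)=42724609375/176319369216, P(S=-8)=111083984375/705277476864, P(S=-6)=4443359375/58773123072, P(S=-4)=9775390625/352638738432, P(S=-2)=1396484375/176319369216, P(S=0)=279296875/156728328192, P(S=2)=55859375/176319369216, P(S=4)=15640625/352638738432, P(S=6)=284375/58773123072, P(S=8)=284375/705277476864, P(S=10)=4375/176319369216, P(S=12)=125/117546246144, P(S=14)=5/176319369216, P(S=16)=1/2821109907456
E[|S_16|] = Σ_m |m|·P(S_16=m) = 313506234241/29386561536

Answer: 313506234241/29386561536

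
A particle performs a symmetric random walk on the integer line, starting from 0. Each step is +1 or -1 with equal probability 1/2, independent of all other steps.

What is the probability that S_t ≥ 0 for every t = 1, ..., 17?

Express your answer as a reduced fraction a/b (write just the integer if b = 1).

Let f(t,s) = #length-t paths at position s with S_1..S_t all ≥ 0.
f(t,s) = f(t-1,s-1) + f(t-1,s+1) for s ≥ 0; f(t,s) = 0 for s < 0.
t=0: f(0,0)=1
t=1: f(1,1)=1
t=2: f(2,0)=1 f(2,2)=1
t=3: f(3,1)=2 f(3,3)=1
t=4: f(4,0)=2 f(4,2)=3 f(4,4)=1
t=5: f(5,1)=5 f(5,3)=4 f(5,5)=1
t=6: f(6,0)=5 f(6,2)=9 f(6,4)=5 f(6,6)=1
t=7: f(7,1)=14 f(7,3)=14 f(7,5)=6 f(7,7)=1
t=8: f(8,0)=14 f(8,2)=28 f(8,4)=20 f(8,6)=7 f(8,8)=1
t=9: f(9,1)=42 f(9,3)=48 f(9,5)=27 f(9,7)=8 f(9,9)=1
t=10: f(10,0)=42 f(10,2)=90 f(10,4)=75 f(10,6)=35 f(10,8)=9 f(10,10)=1
t=11: f(11,1)=132 f(11,3)=165 f(11,5)=110 f(11,7)=44 f(11,9)=10 f(11,11)=1
t=12: f(12,0)=132 f(12,2)=297 f(12,4)=275 f(12,6)=154 f(12,8)=54 f(12,10)=11 f(12,12)=1
t=13: f(13,1)=429 f(13,3)=572 f(13,5)=429 f(13,7)=208 f(13,9)=65 f(13,11)=12 f(13,13)=1
t=14: f(14,0)=429 f(14,2)=1001 f(14,4)=1001 f(14,6)=637 f(14,8)=273 f(14,10)=77 f(14,12)=13 f(14,14)=1
t=15: f(15,1)=1430 f(15,3)=2002 f(15,5)=1638 f(15,7)=910 f(15,9)=350 f(15,11)=90 f(15,13)=14 f(15,15)=1
t=16: f(16,0)=1430 f(16,2)=3432 f(16,4)=3640 f(16,6)=2548 f(16,8)=1260 f(16,10)=440 f(16,12)=104 f(16,14)=15 f(16,16)=1
t=17: f(17,1)=4862 f(17,3)=7072 f(17,5)=6188 f(17,7)=3808 f(17,9)=1700 f(17,11)=544 f(17,13)=119 f(17,15)=16 f(17,17)=1
Σ_s f(17,s) = 24310
P = 24310/131072 = 12155/65536

Answer: 12155/65536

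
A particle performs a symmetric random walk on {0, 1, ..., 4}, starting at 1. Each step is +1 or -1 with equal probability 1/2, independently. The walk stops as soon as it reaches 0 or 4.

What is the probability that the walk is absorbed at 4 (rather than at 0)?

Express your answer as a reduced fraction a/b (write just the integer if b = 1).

Answer: 1/4

Derivation:
Symmetric walk (p = 1/2): the harmonic-function argument gives P(hit 4 before 0 | start at 1) = a/N.
P = 1/4 = 1/4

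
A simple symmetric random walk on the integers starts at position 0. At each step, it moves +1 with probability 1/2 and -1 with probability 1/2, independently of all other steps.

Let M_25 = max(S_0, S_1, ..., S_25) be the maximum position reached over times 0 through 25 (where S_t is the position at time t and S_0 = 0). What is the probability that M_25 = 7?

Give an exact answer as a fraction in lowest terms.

Let M_25 = max(S_0,...,S_25). Use the reflection principle: for j ≥ 1, #{paths with M_25 ≥ j} = #{S_25 ≥ j} + #{S_25 ≥ j+1}.
By reflection, #{M_25 ≥ 7} = #{S_25 ≥ 7} + #{S_25 ≥ 8} = 3850756 + 1807781 = 5658537.
#{M_25 ≥ 8} = #{S_25 ≥ 8} + #{S_25 ≥ 9} = 1807781 + 1807781 = 3615562.
#{M_25 = 7} = 5658537 - 3615562 = 2042975.
P(M_25 = 7) = 2042975/33554432 = 2042975/33554432

Answer: 2042975/33554432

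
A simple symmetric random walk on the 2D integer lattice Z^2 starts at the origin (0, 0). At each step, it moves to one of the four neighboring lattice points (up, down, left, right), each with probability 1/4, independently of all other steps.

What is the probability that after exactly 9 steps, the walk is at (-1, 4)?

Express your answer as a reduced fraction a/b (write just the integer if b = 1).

Answer: 189/16384

Derivation:
Let h be the number of horizontal steps (so 9-h are vertical). To end at (-1,4) need (h-1)/2 right-steps and ((9-h)+4)/2 up-steps.
Sum over h with 1 ≤ h ≤ 5, h ≡ 1 (mod 2), 9-h ≡ 0 (mod 2):
h=1: C(9,1)·C(1,0)·C(8,6) = 9·1·28 = 252
h=3: C(9,3)·C(3,1)·C(6,5) = 84·3·6 = 1512
h=5: C(9,5)·C(5,2)·C(4,4) = 126·10·1 = 1260
Total favorable: 3024
Total paths: 4^9 = 262144
P = 3024/262144 = 189/16384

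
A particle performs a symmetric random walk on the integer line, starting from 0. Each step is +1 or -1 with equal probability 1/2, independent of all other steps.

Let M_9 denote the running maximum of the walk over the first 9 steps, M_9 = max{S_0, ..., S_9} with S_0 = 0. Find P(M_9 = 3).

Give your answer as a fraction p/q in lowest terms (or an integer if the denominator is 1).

Let M_9 = max(S_0,...,S_9). Use the reflection principle: for j ≥ 1, #{paths with M_9 ≥ j} = #{S_9 ≥ j} + #{S_9 ≥ j+1}.
By reflection, #{M_9 ≥ 3} = #{S_9 ≥ 3} + #{S_9 ≥ 4} = 130 + 46 = 176.
#{M_9 ≥ 4} = #{S_9 ≥ 4} + #{S_9 ≥ 5} = 46 + 46 = 92.
#{M_9 = 3} = 176 - 92 = 84.
P(M_9 = 3) = 84/512 = 21/128

Answer: 21/128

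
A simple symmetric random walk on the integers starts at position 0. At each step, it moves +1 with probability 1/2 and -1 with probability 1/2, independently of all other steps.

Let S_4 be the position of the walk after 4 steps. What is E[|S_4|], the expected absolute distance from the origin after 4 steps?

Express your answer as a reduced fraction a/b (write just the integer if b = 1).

S_4 takes values m ≡ 0 (mod 2) with |m| ≤ 4; P(S_4=m) = C(4,(4+m)/2)/2^4.
Total paths: 2^4 = 16
Distribution: P(S=-4)=1/16, P(S=-2)=4/16, P(S=0)=6/16, P(S=2)=4/16, P(S=4)=1/16
E[|S_4|] = Σ_m |m|·P(S_4=m) = 24/16 = 3/2

Answer: 3/2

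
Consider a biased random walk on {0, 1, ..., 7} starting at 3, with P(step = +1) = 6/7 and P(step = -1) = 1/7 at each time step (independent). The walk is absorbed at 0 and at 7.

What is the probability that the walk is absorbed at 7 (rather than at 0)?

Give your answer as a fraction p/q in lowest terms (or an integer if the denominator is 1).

Answer: 55728/55987

Derivation:
Biased walk: p = 6/7, q = 1/7, r = q/p = 1/6
Gambler's ruin: P(hit 7 before 0 | start at 3) = (1 - r^a)/(1 - r^N)
r^3 = 1/216; r^7 = 1/279936
P = (1 - 1/216) / (1 - 1/279936) = 215/216 / 279935/279936 = 55728/55987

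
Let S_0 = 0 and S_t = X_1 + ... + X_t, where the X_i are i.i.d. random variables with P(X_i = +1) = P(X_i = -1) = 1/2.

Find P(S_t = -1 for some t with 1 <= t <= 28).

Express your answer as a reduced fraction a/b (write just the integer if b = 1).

Count via complement. Let g(t,s) = #length-t paths at position s with S_1..S_t all ≠ -1.
g(t,s) = g(t-1,s-1) + g(t-1,s+1) for s ≠ -1; g(t,-1) = 0.
t=0: g(0,0)=1
t=1: g(1,1)=1
t=2: g(2,0)=1 g(2,2)=1
t=3: g(3,1)=2 g(3,3)=1
t=4: g(4,0)=2 g(4,2)=3 g(4,4)=1
t=5: g(5,1)=5 g(5,3)=4 g(5,5)=1
t=6: g(6,0)=5 g(6,2)=9 g(6,4)=5 g(6,6)=1
t=7: g(7,1)=14 g(7,3)=14 g(7,5)=6 g(7,7)=1
t=8: g(8,0)=14 g(8,2)=28 g(8,4)=20 g(8,6)=7 g(8,8)=1
t=9: g(9,1)=42 g(9,3)=48 g(9,5)=27 g(9,7)=8 g(9,9)=1
t=10: g(10,0)=42 g(10,2)=90 g(10,4)=75 g(10,6)=35 g(10,8)=9 g(10,10)=1
t=11: g(11,1)=132 g(11,3)=165 g(11,5)=110 g(11,7)=44 g(11,9)=10 g(11,11)=1
t=12: g(12,0)=132 g(12,2)=297 g(12,4)=275 g(12,6)=154 g(12,8)=54 g(12,10)=11 g(12,12)=1
t=13: g(13,1)=429 g(13,3)=572 g(13,5)=429 g(13,7)=208 g(13,9)=65 g(13,11)=12 g(13,13)=1
t=14: g(14,0)=429 g(14,2)=1001 g(14,4)=1001 g(14,6)=637 g(14,8)=273 g(14,10)=77 g(14,12)=13 g(14,14)=1
t=15: g(15,1)=1430 g(15,3)=2002 g(15,5)=1638 g(15,7)=910 g(15,9)=350 g(15,11)=90 g(15,13)=14 g(15,15)=1
t=16: g(16,0)=1430 g(16,2)=3432 g(16,4)=3640 g(16,6)=2548 g(16,8)=1260 g(16,10)=440 g(16,12)=104 g(16,14)=15 g(16,16)=1
t=17: g(17,1)=4862 g(17,3)=7072 g(17,5)=6188 g(17,7)=3808 g(17,9)=1700 g(17,11)=544 g(17,13)=119 g(17,15)=16 g(17,17)=1
t=18: g(18,0)=4862 g(18,2)=11934 g(18,4)=13260 g(18,6)=9996 g(18,8)=5508 g(18,10)=2244 g(18,12)=663 g(18,14)=135 g(18,16)=17 g(18,18)=1
t=19: g(19,1)=16796 g(19,3)=25194 g(19,5)=23256 g(19,7)=15504 g(19,9)=7752 g(19,11)=2907 g(19,13)=798 g(19,15)=152 g(19,17)=18 g(19,19)=1
t=20: g(20,0)=16796 g(20,2)=41990 g(20,4)=48450 g(20,6)=38760 g(20,8)=23256 g(20,10)=10659 g(20,12)=3705 g(20,14)=950 g(20,16)=170 g(20,18)=19 g(20,20)=1
t=21: g(21,1)=58786 g(21,3)=90440 g(21,5)=87210 g(21,7)=62016 g(21,9)=33915 g(21,11)=14364 g(21,13)=4655 g(21,15)=1120 g(21,17)=189 g(21,19)=20 g(21,21)=1
t=22: g(22,0)=58786 g(22,2)=149226 g(22,4)=177650 g(22,6)=149226 g(22,8)=95931 g(22,10)=48279 g(22,12)=19019 g(22,14)=5775 g(22,16)=1309 g(22,18)=209 g(22,20)=21 g(22,22)=1
t=23: g(23,1)=208012 g(23,3)=326876 g(23,5)=326876 g(23,7)=245157 g(23,9)=144210 g(23,11)=67298 g(23,13)=24794 g(23,15)=7084 g(23,17)=1518 g(23,19)=230 g(23,21)=22 g(23,23)=1
t=24: g(24,0)=208012 g(24,2)=534888 g(24,4)=653752 g(24,6)=572033 g(24,8)=389367 g(24,10)=211508 g(24,12)=92092 g(24,14)=31878 g(24,16)=8602 g(24,18)=1748 g(24,20)=252 g(24,22)=23 g(24,24)=1
t=25: g(25,1)=742900 g(25,3)=1188640 g(25,5)=1225785 g(25,7)=961400 g(25,9)=600875 g(25,11)=303600 g(25,13)=123970 g(25,15)=40480 g(25,17)=10350 g(25,19)=2000 g(25,21)=275 g(25,23)=24 g(25,25)=1
t=26: g(26,0)=742900 g(26,2)=1931540 g(26,4)=2414425 g(26,6)=2187185 g(26,8)=1562275 g(26,10)=904475 g(26,12)=427570 g(26,14)=164450 g(26,16)=50830 g(26,18)=12350 g(26,20)=2275 g(26,22)=299 g(26,24)=25 g(26,26)=1
t=27: g(27,1)=2674440 g(27,3)=4345965 g(27,5)=4601610 g(27,7)=3749460 g(27,9)=2466750 g(27,11)=1332045 g(27,13)=592020 g(27,15)=215280 g(27,17)=63180 g(27,19)=14625 g(27,21)=2574 g(27,23)=324 g(27,25)=26 g(27,27)=1
t=28: g(28,0)=2674440 g(28,2)=7020405 g(28,4)=8947575 g(28,6)=8351070 g(28,8)=6216210 g(28,10)=3798795 g(28,12)=1924065 g(28,14)=807300 g(28,16)=278460 g(28,18)=77805 g(28,20)=17199 g(28,22)=2898 g(28,24)=350 g(28,26)=27 g(28,28)=1
Paths never hitting -1: Σ_s g(28,s) = 40116600
Paths hitting -1: 2^28 - 40116600 = 228318856
P = 228318856/268435456 = 28539857/33554432

Answer: 28539857/33554432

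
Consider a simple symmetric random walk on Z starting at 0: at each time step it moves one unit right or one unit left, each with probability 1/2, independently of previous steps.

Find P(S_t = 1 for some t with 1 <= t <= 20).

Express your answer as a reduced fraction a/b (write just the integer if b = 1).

Count via complement. Let g(t,s) = #length-t paths at position s with S_1..S_t all ≠ 1.
g(t,s) = g(t-1,s-1) + g(t-1,s+1) for s ≠ 1; g(t,1) = 0.
t=0: g(0,0)=1
t=1: g(1,-1)=1
t=2: g(2,-2)=1 g(2,0)=1
t=3: g(3,-3)=1 g(3,-1)=2
t=4: g(4,-4)=1 g(4,-2)=3 g(4,0)=2
t=5: g(5,-5)=1 g(5,-3)=4 g(5,-1)=5
t=6: g(6,-6)=1 g(6,-4)=5 g(6,-2)=9 g(6,0)=5
t=7: g(7,-7)=1 g(7,-5)=6 g(7,-3)=14 g(7,-1)=14
t=8: g(8,-8)=1 g(8,-6)=7 g(8,-4)=20 g(8,-2)=28 g(8,0)=14
t=9: g(9,-9)=1 g(9,-7)=8 g(9,-5)=27 g(9,-3)=48 g(9,-1)=42
t=10: g(10,-10)=1 g(10,-8)=9 g(10,-6)=35 g(10,-4)=75 g(10,-2)=90 g(10,0)=42
t=11: g(11,-11)=1 g(11,-9)=10 g(11,-7)=44 g(11,-5)=110 g(11,-3)=165 g(11,-1)=132
t=12: g(12,-12)=1 g(12,-10)=11 g(12,-8)=54 g(12,-6)=154 g(12,-4)=275 g(12,-2)=297 g(12,0)=132
t=13: g(13,-13)=1 g(13,-11)=12 g(13,-9)=65 g(13,-7)=208 g(13,-5)=429 g(13,-3)=572 g(13,-1)=429
t=14: g(14,-14)=1 g(14,-12)=13 g(14,-10)=77 g(14,-8)=273 g(14,-6)=637 g(14,-4)=1001 g(14,-2)=1001 g(14,0)=429
t=15: g(15,-15)=1 g(15,-13)=14 g(15,-11)=90 g(15,-9)=350 g(15,-7)=910 g(15,-5)=1638 g(15,-3)=2002 g(15,-1)=1430
t=16: g(16,-16)=1 g(16,-14)=15 g(16,-12)=104 g(16,-10)=440 g(16,-8)=1260 g(16,-6)=2548 g(16,-4)=3640 g(16,-2)=3432 g(16,0)=1430
t=17: g(17,-17)=1 g(17,-15)=16 g(17,-13)=119 g(17,-11)=544 g(17,-9)=1700 g(17,-7)=3808 g(17,-5)=6188 g(17,-3)=7072 g(17,-1)=4862
t=18: g(18,-18)=1 g(18,-16)=17 g(18,-14)=135 g(18,-12)=663 g(18,-10)=2244 g(18,-8)=5508 g(18,-6)=9996 g(18,-4)=13260 g(18,-2)=11934 g(18,0)=4862
t=19: g(19,-19)=1 g(19,-17)=18 g(19,-15)=152 g(19,-13)=798 g(19,-11)=2907 g(19,-9)=7752 g(19,-7)=15504 g(19,-5)=23256 g(19,-3)=25194 g(19,-1)=16796
t=20: g(20,-20)=1 g(20,-18)=19 g(20,-16)=170 g(20,-14)=950 g(20,-12)=3705 g(20,-10)=10659 g(20,-8)=23256 g(20,-6)=38760 g(20,-4)=48450 g(20,-2)=41990 g(20,0)=16796
Paths never hitting 1: Σ_s g(20,s) = 184756
Paths hitting 1: 2^20 - 184756 = 863820
P = 863820/1048576 = 215955/262144

Answer: 215955/262144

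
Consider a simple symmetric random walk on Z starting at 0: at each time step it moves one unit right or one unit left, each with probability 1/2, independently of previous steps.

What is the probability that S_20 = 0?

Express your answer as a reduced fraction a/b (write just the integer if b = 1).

To return to 0 after 20 steps: need exactly 10 steps of +1 and 10 of -1.
Favorable paths: C(20,10) = 184756
Total paths: 2^20 = 1048576
P = 184756/1048576 = 46189/262144

Answer: 46189/262144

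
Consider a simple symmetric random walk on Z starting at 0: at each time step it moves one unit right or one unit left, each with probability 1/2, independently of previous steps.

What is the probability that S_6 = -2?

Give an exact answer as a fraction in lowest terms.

To reach position -2 after 6 steps: need 2 steps of +1 and 4 of -1.
Favorable paths: C(6,2) = 15
Total paths: 2^6 = 64
P = 15/64 = 15/64

Answer: 15/64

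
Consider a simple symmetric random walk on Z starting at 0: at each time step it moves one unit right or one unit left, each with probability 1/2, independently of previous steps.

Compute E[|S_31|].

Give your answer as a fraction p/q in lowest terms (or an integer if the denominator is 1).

S_31 takes values m ≡ 1 (mod 2) with |m| ≤ 31; P(S_31=m) = C(31,(31+m)/2)/2^31.
Total paths: 2^31 = 2147483648
Distribution: P(S=-31)=1/2147483648, P(S=-29)=31/2147483648, P(S=-27)=465/2147483648, P(S=-25)=4495/2147483648, P(S=-23)=31465/2147483648, P(S=-21)=169911/2147483648, P(S=-19)=736281/2147483648, P(S=-17)=2629575/2147483648, P(S=-15)=7888725/2147483648, P(S=-13)=20160075/2147483648, P(S=-11)=44352165/2147483648, P(S=-9)=84672315/2147483648, P(S=-7)=141120525/2147483648, P(S=-5)=206253075/2147483648, P(S=-3)=265182525/2147483648, P(S=-1)=300540195/2147483648, P(S=1)=300540195/2147483648, P(S=3)=265182525/2147483648, P(S=5)=206253075/2147483648, P(S=7)=141120525/2147483648, P(S=9)=84672315/2147483648, P(S=11)=44352165/2147483648, P(S=13)=20160075/2147483648, P(S=15)=7888725/2147483648, P(S=17)=2629575/2147483648, P(S=19)=736281/2147483648, P(S=21)=169911/2147483648, P(S=23)=31465/2147483648, P(S=25)=4495/2147483648, P(S=27)=465/2147483648, P(S=29)=31/2147483648, P(S=31)=1/2147483648
E[|S_31|] = Σ_m |m|·P(S_31=m) = 9617286240/2147483648 = 300540195/67108864

Answer: 300540195/67108864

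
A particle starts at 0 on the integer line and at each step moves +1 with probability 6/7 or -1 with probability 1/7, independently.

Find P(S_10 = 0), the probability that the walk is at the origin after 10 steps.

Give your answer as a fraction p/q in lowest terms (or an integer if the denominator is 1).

Answer: 279936/40353607

Derivation:
To be at 0 after 10 steps: need exactly 5 steps of +1 and 5 of -1.
Number of such sequences: C(10,5) = 252
Each has probability (6/7)^5 · (1/7)^5 = 7776/282475249
P = 252 · 7776/282475249 = 279936/40353607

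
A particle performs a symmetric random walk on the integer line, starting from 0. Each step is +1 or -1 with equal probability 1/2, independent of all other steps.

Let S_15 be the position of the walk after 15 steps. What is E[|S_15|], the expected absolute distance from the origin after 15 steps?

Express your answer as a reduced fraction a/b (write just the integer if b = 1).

S_15 takes values m ≡ 1 (mod 2) with |m| ≤ 15; P(S_15=m) = C(15,(15+m)/2)/2^15.
Total paths: 2^15 = 32768
Distribution: P(S=-15)=1/32768, P(S=-13)=15/32768, P(S=-11)=105/32768, P(S=-9)=455/32768, P(S=-7)=1365/32768, P(S=-5)=3003/32768, P(S=-3)=5005/32768, P(S=-1)=6435/32768, P(S=1)=6435/32768, P(S=3)=5005/32768, P(S=5)=3003/32768, P(S=7)=1365/32768, P(S=9)=455/32768, P(S=11)=105/32768, P(S=13)=15/32768, P(S=15)=1/32768
E[|S_15|] = Σ_m |m|·P(S_15=m) = 102960/32768 = 6435/2048

Answer: 6435/2048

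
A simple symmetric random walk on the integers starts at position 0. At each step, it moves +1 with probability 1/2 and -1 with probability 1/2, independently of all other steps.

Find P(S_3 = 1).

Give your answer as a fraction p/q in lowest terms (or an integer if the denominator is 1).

Answer: 3/8

Derivation:
To reach position 1 after 3 steps: need 2 steps of +1 and 1 of -1.
Favorable paths: C(3,2) = 3
Total paths: 2^3 = 8
P = 3/8 = 3/8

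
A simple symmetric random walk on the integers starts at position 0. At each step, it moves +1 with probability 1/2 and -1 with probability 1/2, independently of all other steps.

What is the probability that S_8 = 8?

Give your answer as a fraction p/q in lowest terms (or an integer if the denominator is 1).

To reach position 8 after 8 steps: need 8 steps of +1 and 0 of -1.
Favorable paths: C(8,8) = 1
Total paths: 2^8 = 256
P = 1/256 = 1/256

Answer: 1/256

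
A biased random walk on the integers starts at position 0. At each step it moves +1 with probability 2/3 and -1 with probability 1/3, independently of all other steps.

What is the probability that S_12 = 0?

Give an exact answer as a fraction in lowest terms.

To be at 0 after 12 steps: need exactly 6 steps of +1 and 6 of -1.
Number of such sequences: C(12,6) = 924
Each has probability (2/3)^6 · (1/3)^6 = 64/531441
P = 924 · 64/531441 = 19712/177147

Answer: 19712/177147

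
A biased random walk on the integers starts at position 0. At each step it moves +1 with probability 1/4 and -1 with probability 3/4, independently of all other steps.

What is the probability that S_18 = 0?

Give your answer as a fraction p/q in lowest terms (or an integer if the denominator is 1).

To be at 0 after 18 steps: need exactly 9 steps of +1 and 9 of -1.
Number of such sequences: C(18,9) = 48620
Each has probability (1/4)^9 · (3/4)^9 = 19683/68719476736
P = 48620 · 19683/68719476736 = 239246865/17179869184

Answer: 239246865/17179869184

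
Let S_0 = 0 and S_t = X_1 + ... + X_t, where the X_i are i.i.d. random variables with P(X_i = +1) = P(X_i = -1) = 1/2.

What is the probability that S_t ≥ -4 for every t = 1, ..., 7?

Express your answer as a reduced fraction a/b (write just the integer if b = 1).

Answer: 119/128

Derivation:
Let f(t,s) = #length-t paths at position s with S_1..S_t all ≥ -4.
f(t,s) = f(t-1,s-1) + f(t-1,s+1) for s ≥ -4; f(t,s) = 0 for s < -4.
t=0: f(0,0)=1
t=1: f(1,-1)=1 f(1,1)=1
t=2: f(2,-2)=1 f(2,0)=2 f(2,2)=1
t=3: f(3,-3)=1 f(3,-1)=3 f(3,1)=3 f(3,3)=1
t=4: f(4,-4)=1 f(4,-2)=4 f(4,0)=6 f(4,2)=4 f(4,4)=1
t=5: f(5,-3)=5 f(5,-1)=10 f(5,1)=10 f(5,3)=5 f(5,5)=1
t=6: f(6,-4)=5 f(6,-2)=15 f(6,0)=20 f(6,2)=15 f(6,4)=6 f(6,6)=1
t=7: f(7,-3)=20 f(7,-1)=35 f(7,1)=35 f(7,3)=21 f(7,5)=7 f(7,7)=1
Σ_s f(7,s) = 119
P = 119/128 = 119/128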